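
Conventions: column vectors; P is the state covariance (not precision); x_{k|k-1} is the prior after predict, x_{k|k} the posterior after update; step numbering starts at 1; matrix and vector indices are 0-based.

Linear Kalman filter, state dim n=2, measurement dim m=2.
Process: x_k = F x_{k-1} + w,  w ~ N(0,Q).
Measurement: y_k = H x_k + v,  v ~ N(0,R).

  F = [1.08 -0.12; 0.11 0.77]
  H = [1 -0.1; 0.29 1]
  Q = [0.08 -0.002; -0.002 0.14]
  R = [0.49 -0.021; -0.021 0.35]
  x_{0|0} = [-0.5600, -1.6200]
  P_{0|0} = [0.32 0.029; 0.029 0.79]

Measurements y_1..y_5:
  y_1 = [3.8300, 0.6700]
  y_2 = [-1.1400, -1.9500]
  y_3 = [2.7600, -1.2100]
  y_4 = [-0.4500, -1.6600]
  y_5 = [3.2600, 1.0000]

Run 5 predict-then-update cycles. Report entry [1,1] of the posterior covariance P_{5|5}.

step 1: x^-=[-0.4104, -1.3090]  P^-=[0.4571 -0.0132; -0.0132 0.6172]  S=[0.9559 0.0370; 0.0370 0.9979]  K=[0.4756 0.1019; -0.1023 0.6184]  nu=[4.1095, 2.0980]  x^+=[1.7580, -0.4322]  P^+=[0.2269 -0.0401; -0.0401 0.2302]
step 2: x^-=[1.9505, -0.1394]  P^-=[0.3584 -0.0291; -0.0291 0.2724]  S=[0.8569 0.0274; 0.0274 0.6357]  K=[0.4184 0.0996; -0.0792 0.4187]  nu=[-3.1045, -2.3763]  x^+=[0.4148, -0.8885]  P^+=[0.1998 -0.0318; -0.0318 0.1574]
step 3: x^-=[0.5546, -0.6385]  P^-=[0.3235 -0.0189; -0.0189 0.2304]  S=[0.8196 0.0314; 0.0314 0.5966]  K=[0.3930 0.1049; -0.0657 0.3804]  nu=[2.1415, -0.7323]  x^+=[1.3194, -1.0579]  P^+=[0.1878 -0.0260; -0.0260 0.1421]
step 4: x^-=[1.5520, -0.6694]  P^-=[0.3078 -0.0141; -0.0141 0.2221]  S=[0.8028 0.0324; 0.0324 0.5898]  K=[0.3808 0.1065; -0.0603 0.3729]  nu=[-2.0689, -1.4406]  x^+=[0.6105, -1.0820]  P^+=[0.1820 -0.0235; -0.0235 0.1386]
step 5: x^-=[0.7892, -0.7660]  P^-=[0.3004 -0.0124; -0.0124 0.2204]  S=[0.7951 0.0320; 0.0320 0.5885]  K=[0.3751 0.1065; -0.0583 0.3716]  nu=[2.3942, 1.5371]  x^+=[1.8510, -0.3344]  P^+=[0.1793 -0.0226; -0.0226 0.1378]

P_post[1,1] = 0.1378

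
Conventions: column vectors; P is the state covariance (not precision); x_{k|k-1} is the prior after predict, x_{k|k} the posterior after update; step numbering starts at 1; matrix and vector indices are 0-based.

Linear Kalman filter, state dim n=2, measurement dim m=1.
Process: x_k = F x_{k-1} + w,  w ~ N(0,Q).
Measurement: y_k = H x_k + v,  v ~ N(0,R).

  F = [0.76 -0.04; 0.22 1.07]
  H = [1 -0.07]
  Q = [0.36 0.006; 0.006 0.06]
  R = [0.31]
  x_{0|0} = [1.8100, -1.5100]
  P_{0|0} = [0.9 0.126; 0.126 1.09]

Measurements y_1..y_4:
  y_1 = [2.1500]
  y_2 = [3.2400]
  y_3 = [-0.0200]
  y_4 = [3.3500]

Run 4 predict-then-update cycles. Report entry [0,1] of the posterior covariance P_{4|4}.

P_post[0,1] = 0.1191

step 1: x^-=[1.4360, -1.2175]  P^-=[0.8739 0.2112; 0.2112 1.4108]  S=[1.1613]  K=[0.7398; 0.0968]  nu=[0.6288]  x^+=[1.9012, -1.1566]  P^+=[0.2383 0.1280; 0.1280 1.3999]
step 2: x^-=[1.4912, -0.8193]  P^-=[0.4921 0.0889; 0.0889 1.7346]  S=[0.7982]  K=[0.6088; -0.0407]  nu=[1.6915]  x^+=[2.5209, -0.8883]  P^+=[0.1963 0.1087; 0.1087 1.7333]
step 3: x^-=[1.9514, -0.3958]  P^-=[0.4696 0.0521; 0.0521 2.1051]  S=[0.7826]  K=[0.5954; -0.1218]  nu=[-1.9991]  x^+=[0.7612, -0.1525]  P^+=[0.1922 0.1088; 0.1088 2.0935]
step 4: x^-=[0.5846, 0.0043]  P^-=[0.4677 0.0361; 0.0361 2.5174]  S=[0.7850]  K=[0.5926; -0.1785]  nu=[2.7657]  x^+=[2.2236, -0.4895]  P^+=[0.1920 0.1191; 0.1191 2.4923]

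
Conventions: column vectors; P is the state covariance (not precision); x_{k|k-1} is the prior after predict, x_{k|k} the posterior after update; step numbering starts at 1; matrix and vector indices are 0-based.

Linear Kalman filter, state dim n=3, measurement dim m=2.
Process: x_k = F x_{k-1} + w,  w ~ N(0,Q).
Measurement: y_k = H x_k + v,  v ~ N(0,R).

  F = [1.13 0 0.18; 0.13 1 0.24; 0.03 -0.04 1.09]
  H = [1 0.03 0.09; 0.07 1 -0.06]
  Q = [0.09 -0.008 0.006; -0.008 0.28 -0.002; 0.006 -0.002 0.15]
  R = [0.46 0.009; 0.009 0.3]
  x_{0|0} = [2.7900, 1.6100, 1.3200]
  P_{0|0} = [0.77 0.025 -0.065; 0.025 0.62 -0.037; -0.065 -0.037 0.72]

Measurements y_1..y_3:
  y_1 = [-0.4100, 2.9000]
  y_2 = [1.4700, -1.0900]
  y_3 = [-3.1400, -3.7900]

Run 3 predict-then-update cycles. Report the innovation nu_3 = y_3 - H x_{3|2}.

innov = [-4.3270, -4.3051]

step 1: x^-=[3.3903, 2.2895, 1.4581]  P^-=[1.0701 0.1387 0.0921; 0.1387 0.9392 0.1155; 0.0921 0.1155 1.0060]  S=[1.5646 0.2508; 0.2508 1.2528]  K=[0.6873 0.0284; -0.0075 0.7534; 0.1147 0.0262]  nu=[-4.0002, 0.4607]  x^+=[0.6539, 2.6666, 1.0112]  P^+=[0.3201 -0.0099 -0.0376; -0.0099 0.2309 0.0705; -0.0376 0.0705 0.9831]
step 2: x^-=[0.9209, 2.9943, 1.0151]  P^-=[0.5153 0.0719 0.1632; 0.0719 0.6018 0.3175; 0.1632 0.3175 1.3101]  S=[1.0219 0.1473; 0.1473 0.8796]  K=[0.5172 0.0250; 0.0201 0.6648; 0.2494 0.2428]  nu=[0.3679, -4.0878]  x^+=[1.0091, 0.2839, 0.1143]  P^+=[0.2376 -0.0041 0.0066; -0.0041 0.2086 0.1452; 0.0066 0.1452 1.1768]
step 3: x^-=[1.1609, 0.4425, 0.1435]  P^-=[0.4343 0.1012 0.2523; 0.1012 0.6295 0.4562; 0.2523 0.4562 1.5365]  S=[0.9612 0.1781; 0.1781 0.8945]  K=[0.4719 0.0363; 0.0431 0.6725; 0.3546 0.3561]  nu=[-4.3270, -4.3051]  x^+=[-1.0370, -2.6391, -2.9240]  P^+=[0.2130 0.0031 0.0477; 0.0031 0.2129 0.1821; 0.0477 0.1821 1.2572]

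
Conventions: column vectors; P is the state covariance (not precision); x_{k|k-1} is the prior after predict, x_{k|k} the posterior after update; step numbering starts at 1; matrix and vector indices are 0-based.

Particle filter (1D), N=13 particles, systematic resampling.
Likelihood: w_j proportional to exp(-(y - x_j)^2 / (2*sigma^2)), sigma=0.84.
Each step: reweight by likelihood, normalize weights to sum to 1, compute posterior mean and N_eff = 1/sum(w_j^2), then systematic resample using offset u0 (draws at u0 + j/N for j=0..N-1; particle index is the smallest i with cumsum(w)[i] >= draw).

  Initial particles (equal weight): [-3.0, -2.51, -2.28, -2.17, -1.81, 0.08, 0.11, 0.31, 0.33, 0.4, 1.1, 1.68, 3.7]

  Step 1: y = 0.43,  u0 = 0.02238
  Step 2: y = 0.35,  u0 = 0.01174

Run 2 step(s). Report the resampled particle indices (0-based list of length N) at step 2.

resampled_idx = [0, 1, 2, 2, 3, 4, 5, 6, 7, 8, 9, 10, 11]

step 1: w=[0.0000, 0.0004, 0.0009, 0.0014, 0.0048, 0.1546, 0.1568, 0.1669, 0.1674, 0.1685, 0.1226, 0.0557, 0.0001]  mean=0.4179  Neff=6.6283  idx=[5, 5, 6, 6, 7, 7, 7, 8, 8, 9, 9, 10, 11]
step 2: w=[0.0807, 0.0807, 0.0816, 0.0816, 0.0849, 0.0849, 0.0849, 0.0849, 0.0849, 0.0848, 0.0848, 0.0570, 0.0243]  mean=0.3372  Neff=12.4059  idx=[0, 1, 2, 2, 3, 4, 5, 6, 7, 8, 9, 10, 11]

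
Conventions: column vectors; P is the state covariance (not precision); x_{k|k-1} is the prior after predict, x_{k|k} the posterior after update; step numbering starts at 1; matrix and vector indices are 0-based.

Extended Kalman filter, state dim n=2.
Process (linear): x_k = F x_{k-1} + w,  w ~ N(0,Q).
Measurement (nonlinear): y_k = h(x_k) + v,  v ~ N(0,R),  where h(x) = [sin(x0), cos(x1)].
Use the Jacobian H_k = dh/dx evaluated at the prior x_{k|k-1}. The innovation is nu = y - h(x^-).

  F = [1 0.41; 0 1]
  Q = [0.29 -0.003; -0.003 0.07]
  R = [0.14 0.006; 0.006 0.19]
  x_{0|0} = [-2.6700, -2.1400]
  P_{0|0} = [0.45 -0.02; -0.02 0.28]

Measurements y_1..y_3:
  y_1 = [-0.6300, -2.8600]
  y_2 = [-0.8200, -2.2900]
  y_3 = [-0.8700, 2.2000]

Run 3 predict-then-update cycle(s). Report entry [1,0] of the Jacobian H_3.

H_jac[1,0] = 0.0000

step 1: x^-=[-3.5474, -2.1400]  P^-=[0.7707 0.0918; 0.0918 0.3500]  H_jac=[-0.9188 0.0000; 0.0000 0.8423]  S=[0.7906 -0.0650; -0.0650 0.4383]  K=[-0.8920 0.0440; -0.0520 0.6649]  nu=[-1.0248, -2.3210]  x^+=[-2.7355, -3.6299]  P^+=[0.1356 0.0036; 0.0036 0.1496]
step 2: x^-=[-4.2238, -3.6299]  P^-=[0.4537 0.0619; 0.0619 0.2196]  H_jac=[-0.4694 0.0000; 0.0000 -0.4691]  S=[0.2400 0.0196; 0.0196 0.2383]  K=[-0.8835 -0.0491; -0.0863 -0.4252]  nu=[-1.7030, -1.4069]  x^+=[-2.6501, -2.8848]  P^+=[0.2641 0.0312; 0.0312 0.1733]
step 3: x^-=[-3.8329, -2.8848]  P^-=[0.6088 0.0992; 0.0992 0.2433]  H_jac=[-0.7704 0.0000; 0.0000 0.2540]  S=[0.5014 -0.0134; -0.0134 0.2057]  K=[-0.9339 0.0616; -0.1447 0.2910]  nu=[-1.5075, 3.1672]  x^+=[-2.2299, -1.7450]  P^+=[0.1692 0.0240; 0.0240 0.2142]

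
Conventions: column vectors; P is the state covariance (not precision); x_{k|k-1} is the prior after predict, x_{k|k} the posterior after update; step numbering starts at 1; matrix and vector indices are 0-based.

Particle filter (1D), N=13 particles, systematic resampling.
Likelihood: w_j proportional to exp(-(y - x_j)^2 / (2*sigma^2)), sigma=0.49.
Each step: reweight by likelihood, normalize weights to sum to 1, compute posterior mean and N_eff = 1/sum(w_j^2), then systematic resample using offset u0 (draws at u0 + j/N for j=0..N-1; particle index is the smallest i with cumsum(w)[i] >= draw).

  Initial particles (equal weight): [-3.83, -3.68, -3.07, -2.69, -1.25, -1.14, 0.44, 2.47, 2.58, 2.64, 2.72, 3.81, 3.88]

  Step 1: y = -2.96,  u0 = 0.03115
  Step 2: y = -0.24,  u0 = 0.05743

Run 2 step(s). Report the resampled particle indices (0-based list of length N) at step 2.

step 1: w=[0.0867, 0.1425, 0.4090, 0.3604, 0.0010, 0.0004, 0.0000, 0.0000, 0.0000, 0.0000, 0.0000, 0.0000, 0.0000]  mean=-3.0834  Neff=3.0770  idx=[0, 1, 1, 2, 2, 2, 2, 2, 3, 3, 3, 3, 3]
step 2: w=[0.0000, 0.0000, 0.0000, 0.0030, 0.0030, 0.0030, 0.0030, 0.0030, 0.1970, 0.1970, 0.1970, 0.1970, 0.1970]  mean=-2.6957  Neff=5.1532  idx=[8, 8, 8, 9, 9, 10, 10, 10, 11, 11, 12, 12, 12]

resampled_idx = [8, 8, 8, 9, 9, 10, 10, 10, 11, 11, 12, 12, 12]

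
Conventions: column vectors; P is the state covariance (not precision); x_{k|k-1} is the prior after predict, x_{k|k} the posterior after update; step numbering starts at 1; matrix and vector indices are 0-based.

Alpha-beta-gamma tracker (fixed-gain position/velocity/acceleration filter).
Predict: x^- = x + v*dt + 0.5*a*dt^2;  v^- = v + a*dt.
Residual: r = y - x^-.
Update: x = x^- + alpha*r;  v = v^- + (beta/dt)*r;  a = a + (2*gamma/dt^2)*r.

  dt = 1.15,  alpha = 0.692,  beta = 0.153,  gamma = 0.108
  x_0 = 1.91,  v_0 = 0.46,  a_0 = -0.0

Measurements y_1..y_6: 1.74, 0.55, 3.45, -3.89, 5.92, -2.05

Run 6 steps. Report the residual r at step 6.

resid = -4.4221

step 1: x_pred=2.4390  r=-0.6990  x^+=1.9553  v^+=0.3670  a^+=-0.1142
step 2: x_pred=2.3019  r=-1.7519  x^+=1.0896  v^+=0.0026  a^+=-0.4003
step 3: x_pred=0.8279  r=2.6221  x^+=2.6424  v^+=-0.1088  a^+=0.0280
step 4: x_pred=2.5357  r=-6.4257  x^+=-1.9109  v^+=-0.9316  a^+=-1.0215
step 5: x_pred=-3.6577  r=9.5777  x^+=2.9701  v^+=-0.8321  a^+=0.5428
step 6: x_pred=2.3721  r=-4.4221  x^+=-0.6880  v^+=-0.7962  a^+=-0.1795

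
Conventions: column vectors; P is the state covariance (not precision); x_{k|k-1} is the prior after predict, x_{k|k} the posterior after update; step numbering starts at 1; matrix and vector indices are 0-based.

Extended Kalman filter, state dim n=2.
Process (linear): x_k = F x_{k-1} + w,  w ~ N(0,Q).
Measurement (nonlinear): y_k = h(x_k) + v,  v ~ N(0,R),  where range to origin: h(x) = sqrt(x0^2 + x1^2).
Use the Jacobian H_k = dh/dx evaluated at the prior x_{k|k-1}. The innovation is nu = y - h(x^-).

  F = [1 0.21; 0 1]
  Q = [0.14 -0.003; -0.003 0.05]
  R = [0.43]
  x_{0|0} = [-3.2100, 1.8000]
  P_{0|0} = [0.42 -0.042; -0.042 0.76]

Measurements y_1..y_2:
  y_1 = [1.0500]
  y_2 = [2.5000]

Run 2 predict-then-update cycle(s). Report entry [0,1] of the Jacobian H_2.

H_jac[0,1] = 0.5256

step 1: x^-=[-2.8320, 1.8000]  P^-=[0.5759 0.1146; 0.1146 0.8100]  H_jac=[-0.8440 0.5364]  S=[0.9695]  K=[-0.4379; 0.3484]  nu=[-2.3056]  x^+=[-1.8224, 0.9967]  P^+=[0.3900 0.2625; 0.2625 0.6923]
step 2: x^-=[-1.6130, 0.9967]  P^-=[0.6708 0.4049; 0.4049 0.7423]  H_jac=[-0.8507 0.5256]  S=[0.7584]  K=[-0.4717; 0.0603]  nu=[0.6039]  x^+=[-1.8979, 1.0331]  P^+=[0.5020 0.4265; 0.4265 0.7396]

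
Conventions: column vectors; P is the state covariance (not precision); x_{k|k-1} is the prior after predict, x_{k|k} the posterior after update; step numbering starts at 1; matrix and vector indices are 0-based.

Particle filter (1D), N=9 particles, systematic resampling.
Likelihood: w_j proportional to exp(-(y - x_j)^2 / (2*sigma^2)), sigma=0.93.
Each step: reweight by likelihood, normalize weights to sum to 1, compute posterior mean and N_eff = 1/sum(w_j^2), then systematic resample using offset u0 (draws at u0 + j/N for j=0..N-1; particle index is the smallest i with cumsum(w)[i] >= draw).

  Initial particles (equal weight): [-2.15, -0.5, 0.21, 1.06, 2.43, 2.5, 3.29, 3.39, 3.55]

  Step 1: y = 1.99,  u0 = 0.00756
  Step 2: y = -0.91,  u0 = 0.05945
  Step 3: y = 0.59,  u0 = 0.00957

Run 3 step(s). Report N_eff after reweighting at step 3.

step 1: w=[0.0000, 0.0079, 0.0459, 0.1737, 0.2560, 0.2464, 0.1078, 0.0922, 0.0701]  mean=2.3439  Neff=5.4464  idx=[1, 3, 4, 4, 4, 5, 5, 6, 7]
step 2: w=[0.8890, 0.1039, 0.0015, 0.0015, 0.0015, 0.0012, 0.0012, 0.0000, 0.0000]  mean=-0.3169  Neff=1.2482  idx=[0, 0, 0, 0, 0, 0, 0, 0, 1]
step 3: w=[0.1026, 0.1026, 0.1026, 0.1026, 0.1026, 0.1026, 0.1026, 0.1026, 0.1794]  mean=-0.2201  Neff=8.5940  idx=[0, 1, 2, 3, 4, 5, 6, 7, 8]

N_eff = 8.5940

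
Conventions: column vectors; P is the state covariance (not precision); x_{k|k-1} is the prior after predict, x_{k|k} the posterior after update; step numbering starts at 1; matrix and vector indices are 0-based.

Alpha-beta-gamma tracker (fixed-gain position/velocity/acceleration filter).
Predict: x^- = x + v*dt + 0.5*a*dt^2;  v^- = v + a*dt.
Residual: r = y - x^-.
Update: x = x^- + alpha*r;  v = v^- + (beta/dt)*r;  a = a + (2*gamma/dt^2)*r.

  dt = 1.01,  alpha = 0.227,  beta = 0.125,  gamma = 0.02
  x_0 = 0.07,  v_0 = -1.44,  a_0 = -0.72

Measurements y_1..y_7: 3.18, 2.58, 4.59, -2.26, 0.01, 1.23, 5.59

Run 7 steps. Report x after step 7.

x_post = -0.1278

step 1: x_pred=-1.7516  r=4.9316  x^+=-0.6322  v^+=-1.5568  a^+=-0.5266
step 2: x_pred=-2.4732  r=5.0532  x^+=-1.3261  v^+=-1.4633  a^+=-0.3285
step 3: x_pred=-2.9716  r=7.5616  x^+=-1.2551  v^+=-0.8593  a^+=-0.0320
step 4: x_pred=-2.1393  r=-0.1207  x^+=-2.1667  v^+=-0.9065  a^+=-0.0367
step 5: x_pred=-3.1010  r=3.1110  x^+=-2.3948  v^+=-0.5585  a^+=0.0853
step 6: x_pred=-2.9154  r=4.1454  x^+=-1.9744  v^+=0.0406  a^+=0.2478
step 7: x_pred=-1.8070  r=7.3970  x^+=-0.1278  v^+=1.2064  a^+=0.5379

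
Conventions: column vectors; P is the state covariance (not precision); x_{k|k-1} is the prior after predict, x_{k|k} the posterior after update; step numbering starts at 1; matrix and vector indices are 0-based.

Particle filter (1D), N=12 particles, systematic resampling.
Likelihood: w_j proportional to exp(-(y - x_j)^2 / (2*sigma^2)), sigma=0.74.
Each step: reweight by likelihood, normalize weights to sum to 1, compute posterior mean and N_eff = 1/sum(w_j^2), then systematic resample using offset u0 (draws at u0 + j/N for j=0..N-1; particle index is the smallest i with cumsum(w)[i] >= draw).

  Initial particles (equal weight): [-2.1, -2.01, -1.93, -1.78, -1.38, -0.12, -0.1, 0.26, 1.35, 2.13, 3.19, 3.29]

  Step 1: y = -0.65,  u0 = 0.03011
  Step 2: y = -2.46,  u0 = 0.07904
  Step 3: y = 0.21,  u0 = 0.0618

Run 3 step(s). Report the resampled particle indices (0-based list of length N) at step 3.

step 1: w=[0.0418, 0.0526, 0.0638, 0.0888, 0.1751, 0.2204, 0.2161, 0.1337, 0.0074, 0.0002, 0.0000, 0.0000]  mean=-0.7191  Neff=6.2360  idx=[0, 2, 3, 4, 4, 5, 5, 5, 6, 6, 7, 7]
step 2: w=[0.2920, 0.2544, 0.2155, 0.1133, 0.1133, 0.0022, 0.0022, 0.0022, 0.0020, 0.0020, 0.0004, 0.0004]  mean=-1.8015  Neff=4.5020  idx=[0, 0, 0, 1, 1, 1, 2, 2, 2, 3, 4, 8]
step 3: w=[0.0061, 0.0061, 0.0061, 0.0121, 0.0121, 0.0121, 0.0213, 0.0213, 0.0213, 0.0786, 0.0786, 0.7245]  mean=-0.5112  Neff=1.8547  idx=[6, 9, 10, 11, 11, 11, 11, 11, 11, 11, 11, 11]

resampled_idx = [6, 9, 10, 11, 11, 11, 11, 11, 11, 11, 11, 11]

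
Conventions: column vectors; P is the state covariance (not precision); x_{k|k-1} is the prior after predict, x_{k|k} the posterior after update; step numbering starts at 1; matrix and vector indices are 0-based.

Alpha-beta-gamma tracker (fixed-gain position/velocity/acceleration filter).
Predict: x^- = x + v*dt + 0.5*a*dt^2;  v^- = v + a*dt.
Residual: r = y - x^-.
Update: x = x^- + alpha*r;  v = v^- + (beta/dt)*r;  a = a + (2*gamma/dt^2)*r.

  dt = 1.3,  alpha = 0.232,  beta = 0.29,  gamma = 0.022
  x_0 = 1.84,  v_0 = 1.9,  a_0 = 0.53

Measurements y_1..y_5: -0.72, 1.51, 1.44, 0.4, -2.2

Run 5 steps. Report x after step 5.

x_post = 2.1851

step 1: x_pred=4.7578  r=-5.4778  x^+=3.4870  v^+=1.3670  a^+=0.3874
step 2: x_pred=5.5914  r=-4.0814  x^+=4.6446  v^+=0.9601  a^+=0.2811
step 3: x_pred=6.1303  r=-4.6903  x^+=5.0421  v^+=0.2793  a^+=0.1590
step 4: x_pred=5.5396  r=-5.1396  x^+=4.3472  v^+=-0.6605  a^+=0.0252
step 5: x_pred=3.5098  r=-5.7098  x^+=2.1851  v^+=-1.9015  a^+=-0.1235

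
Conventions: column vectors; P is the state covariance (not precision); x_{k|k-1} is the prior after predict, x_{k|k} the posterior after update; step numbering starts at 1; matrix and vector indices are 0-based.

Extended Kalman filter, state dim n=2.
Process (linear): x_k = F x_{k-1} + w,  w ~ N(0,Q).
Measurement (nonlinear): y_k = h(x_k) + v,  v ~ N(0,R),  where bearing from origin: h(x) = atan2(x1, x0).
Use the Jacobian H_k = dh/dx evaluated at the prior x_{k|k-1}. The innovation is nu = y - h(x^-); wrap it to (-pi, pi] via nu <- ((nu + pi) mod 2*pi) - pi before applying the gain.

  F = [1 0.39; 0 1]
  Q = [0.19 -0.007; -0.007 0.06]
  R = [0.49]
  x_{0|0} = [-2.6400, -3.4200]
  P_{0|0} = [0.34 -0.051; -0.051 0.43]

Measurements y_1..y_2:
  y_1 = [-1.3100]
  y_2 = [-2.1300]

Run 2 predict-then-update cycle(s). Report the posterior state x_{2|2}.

x_post = [-5.2045, -3.5843]

step 1: x^-=[-3.9738, -3.4200]  P^-=[0.5556 0.1097; 0.1097 0.4900]  H_jac=[0.1244 -0.1446]  S=[0.5049]  K=[0.1055; -0.1133]  nu=[1.1210]  x^+=[-3.8555, -3.5470]  P^+=[0.5500 0.1157; 0.1157 0.4835]
step 2: x^-=[-5.2388, -3.5470]  P^-=[0.9038 0.2973; 0.2973 0.5435]  H_jac=[0.0886 -0.1309]  S=[0.4995]  K=[0.0824; -0.0897]  nu=[0.4164]  x^+=[-5.2045, -3.5843]  P^+=[0.9004 0.3010; 0.3010 0.5395]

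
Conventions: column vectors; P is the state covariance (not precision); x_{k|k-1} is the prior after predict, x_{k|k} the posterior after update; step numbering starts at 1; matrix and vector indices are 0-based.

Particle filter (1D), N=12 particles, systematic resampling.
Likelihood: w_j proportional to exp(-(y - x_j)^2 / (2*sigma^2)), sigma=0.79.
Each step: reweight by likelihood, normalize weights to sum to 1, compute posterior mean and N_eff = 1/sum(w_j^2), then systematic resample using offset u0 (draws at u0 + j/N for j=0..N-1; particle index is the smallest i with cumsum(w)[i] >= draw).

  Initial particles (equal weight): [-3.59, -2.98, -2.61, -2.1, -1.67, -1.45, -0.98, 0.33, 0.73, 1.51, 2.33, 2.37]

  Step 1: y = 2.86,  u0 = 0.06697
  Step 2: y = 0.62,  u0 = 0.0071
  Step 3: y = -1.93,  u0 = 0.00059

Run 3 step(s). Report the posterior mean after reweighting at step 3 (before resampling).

post_mean = 1.5164

step 1: w=[0.0000, 0.0000, 0.0000, 0.0000, 0.0000, 0.0000, 0.0000, 0.0031, 0.0140, 0.1230, 0.4229, 0.4370]  mean=2.2180  Neff=2.5965  idx=[9, 10, 10, 10, 10, 10, 11, 11, 11, 11, 11, 11]
step 2: w=[0.3473, 0.0629, 0.0629, 0.0629, 0.0629, 0.0629, 0.0563, 0.0563, 0.0563, 0.0563, 0.0563, 0.0563]  mean=2.0587  Neff=6.2707  idx=[0, 0, 0, 0, 0, 2, 3, 4, 6, 7, 9, 10]
step 3: w=[0.1985, 0.1985, 0.1985, 0.1985, 0.1985, 0.0013, 0.0013, 0.0013, 0.0010, 0.0010, 0.0010, 0.0010]  mean=1.5164  Neff=5.0769  idx=[0, 0, 0, 1, 1, 2, 2, 2, 3, 3, 4, 4]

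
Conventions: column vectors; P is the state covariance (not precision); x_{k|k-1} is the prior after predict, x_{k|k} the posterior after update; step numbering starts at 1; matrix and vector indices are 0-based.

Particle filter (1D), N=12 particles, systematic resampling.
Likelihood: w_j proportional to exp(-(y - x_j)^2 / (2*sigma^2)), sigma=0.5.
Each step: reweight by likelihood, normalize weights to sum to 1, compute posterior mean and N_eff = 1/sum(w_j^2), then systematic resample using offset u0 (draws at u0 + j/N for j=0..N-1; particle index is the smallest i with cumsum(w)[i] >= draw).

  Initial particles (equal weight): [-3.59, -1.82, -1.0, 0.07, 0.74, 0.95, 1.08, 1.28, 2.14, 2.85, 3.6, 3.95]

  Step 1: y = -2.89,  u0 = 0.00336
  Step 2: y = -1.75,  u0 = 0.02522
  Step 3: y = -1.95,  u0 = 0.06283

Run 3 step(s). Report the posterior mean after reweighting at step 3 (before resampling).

step 1: w=[0.7862, 0.2122, 0.0017, 0.0000, 0.0000, 0.0000, 0.0000, 0.0000, 0.0000, 0.0000, 0.0000, 0.0000]  mean=-3.2102  Neff=1.5081  idx=[0, 0, 0, 0, 0, 0, 0, 0, 0, 0, 1, 1]
step 2: w=[0.0006, 0.0006, 0.0006, 0.0006, 0.0006, 0.0006, 0.0006, 0.0006, 0.0006, 0.0006, 0.4971, 0.4971]  mean=-1.8302  Neff=2.0232  idx=[10, 10, 10, 10, 10, 10, 11, 11, 11, 11, 11, 11]
step 3: w=[0.0833, 0.0833, 0.0833, 0.0833, 0.0833, 0.0833, 0.0833, 0.0833, 0.0833, 0.0833, 0.0833, 0.0833]  mean=-1.8200  Neff=12.0000  idx=[0, 1, 2, 3, 4, 5, 6, 7, 8, 9, 10, 11]

post_mean = -1.8200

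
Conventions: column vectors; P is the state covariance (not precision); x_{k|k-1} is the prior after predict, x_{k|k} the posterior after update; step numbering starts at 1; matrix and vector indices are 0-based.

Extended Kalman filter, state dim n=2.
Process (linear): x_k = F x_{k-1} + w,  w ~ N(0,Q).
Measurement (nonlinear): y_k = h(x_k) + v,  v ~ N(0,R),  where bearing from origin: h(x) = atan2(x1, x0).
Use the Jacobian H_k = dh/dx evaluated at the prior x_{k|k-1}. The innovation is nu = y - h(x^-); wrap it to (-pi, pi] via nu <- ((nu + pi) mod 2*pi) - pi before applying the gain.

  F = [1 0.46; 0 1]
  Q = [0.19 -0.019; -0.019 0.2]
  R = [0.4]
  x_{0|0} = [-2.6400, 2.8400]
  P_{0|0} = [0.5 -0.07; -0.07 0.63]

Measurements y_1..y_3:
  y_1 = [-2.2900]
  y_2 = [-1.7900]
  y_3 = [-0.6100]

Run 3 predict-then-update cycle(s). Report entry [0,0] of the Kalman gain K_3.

step 1: x^-=[-1.3336, 2.8400]  P^-=[0.7589 0.2008; 0.2008 0.8300]  H_jac=[-0.2885 -0.1355]  S=[0.4941]  K=[-0.4982; -0.3448]  nu=[1.9834]  x^+=[-2.3217, 2.1561]  P^+=[0.6363 0.1159; 0.1159 0.7713]
step 2: x^-=[-1.3299, 2.1561]  P^-=[1.0961 0.4517; 0.4517 0.9713]  H_jac=[-0.3360 -0.2072]  S=[0.6283]  K=[-0.7351; -0.5619]  nu=[2.3697]  x^+=[-3.0718, 0.8247]  P^+=[0.7566 0.1922; 0.1922 0.7729]
step 3: x^-=[-2.6925, 0.8247]  P^-=[1.2870 0.5287; 0.5287 0.9729]  H_jac=[-0.1040 -0.3396]  S=[0.5634]  K=[-0.5562; -0.6839]  nu=[2.8288]  x^+=[-4.2658, -1.1100]  P^+=[1.1127 0.3144; 0.3144 0.7094]

K[0,0] = -0.5562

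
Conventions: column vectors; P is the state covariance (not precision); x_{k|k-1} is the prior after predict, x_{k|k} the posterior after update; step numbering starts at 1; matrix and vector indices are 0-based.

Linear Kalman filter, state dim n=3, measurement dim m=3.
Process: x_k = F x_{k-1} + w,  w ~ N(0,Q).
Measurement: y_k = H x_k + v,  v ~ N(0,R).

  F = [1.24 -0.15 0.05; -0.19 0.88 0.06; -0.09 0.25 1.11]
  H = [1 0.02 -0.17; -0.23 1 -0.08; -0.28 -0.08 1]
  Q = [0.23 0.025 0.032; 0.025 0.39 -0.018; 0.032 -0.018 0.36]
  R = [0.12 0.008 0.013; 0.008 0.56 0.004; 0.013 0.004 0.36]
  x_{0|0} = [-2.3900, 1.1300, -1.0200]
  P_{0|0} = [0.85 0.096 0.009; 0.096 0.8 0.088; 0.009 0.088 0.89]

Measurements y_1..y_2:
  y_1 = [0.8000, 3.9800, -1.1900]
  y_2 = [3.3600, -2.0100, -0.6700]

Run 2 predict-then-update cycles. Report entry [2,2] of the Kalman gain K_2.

K[2,2] = 0.6984

step 1: x^-=[-3.1841, 1.3873, -0.6346]  P^-=[1.5213 -0.1670 -0.0136; -0.1670 1.0204 0.3050; -0.0136 0.3050 1.5562]  S=[1.6825 -0.5184 -0.6689; -0.5184 1.6984 0.2493; -0.6689 0.2493 1.9933]  K=[0.9345 -0.0338 0.1040; 0.1138 0.6299 0.0949; 0.1792 0.0417 0.8253]  nu=[3.8485, 1.8096, -1.3360]  x^+=[0.2122, 2.8384, -0.9720]  P^+=[0.1275 0.0253 0.0872; 0.0253 0.3658 0.0745; 0.0872 0.0745 0.3300]
step 2: x^-=[-0.2112, 2.3991, -0.3885]  P^-=[0.4354 -0.0158 0.1387; -0.0158 0.6765 0.1385; 0.1387 0.1385 0.8133]  S=[0.5305 -0.1127 -0.0970; -0.1127 1.2549 0.0276; -0.0970 0.0276 1.1112]  K=[0.7845 -0.0326 0.0855; 0.0793 0.5386 0.0734; 0.1401 0.0303 0.6984]  nu=[3.4572, -4.4888, -0.1487]  x^+=[2.6347, 0.2444, -0.1441]  P^+=[0.1069 0.0187 0.0723; 0.0187 0.3116 0.0598; 0.0723 0.0598 0.2784]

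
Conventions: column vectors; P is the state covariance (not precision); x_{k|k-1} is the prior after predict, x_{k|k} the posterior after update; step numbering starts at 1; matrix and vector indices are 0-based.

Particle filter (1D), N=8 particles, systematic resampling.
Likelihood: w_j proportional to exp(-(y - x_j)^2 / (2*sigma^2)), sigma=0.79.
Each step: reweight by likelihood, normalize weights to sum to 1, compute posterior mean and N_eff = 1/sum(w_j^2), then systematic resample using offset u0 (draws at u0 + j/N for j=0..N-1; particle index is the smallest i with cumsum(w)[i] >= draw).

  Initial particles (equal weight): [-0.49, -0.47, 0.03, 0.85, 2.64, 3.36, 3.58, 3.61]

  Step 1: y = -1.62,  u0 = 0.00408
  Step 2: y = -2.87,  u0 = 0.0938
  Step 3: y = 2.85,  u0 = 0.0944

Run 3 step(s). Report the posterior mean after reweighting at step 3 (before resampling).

step 1: w=[0.4349, 0.4193, 0.1366, 0.0091, 0.0000, 0.0000, 0.0000, 0.0000]  mean=-0.3984  Neff=2.6058  idx=[0, 0, 0, 0, 1, 1, 1, 2]
step 2: w=[0.1451, 0.1451, 0.1451, 0.1451, 0.1344, 0.1344, 0.1344, 0.0161]  mean=-0.4736  Neff=7.2071  idx=[0, 1, 2, 3, 4, 5, 5, 6]
step 3: w=[0.1183, 0.1183, 0.1183, 0.1183, 0.1317, 0.1317, 0.1317, 0.1317]  mean=-0.4795  Neff=7.9773  idx=[0, 1, 2, 3, 4, 5, 6, 7]

post_mean = -0.4795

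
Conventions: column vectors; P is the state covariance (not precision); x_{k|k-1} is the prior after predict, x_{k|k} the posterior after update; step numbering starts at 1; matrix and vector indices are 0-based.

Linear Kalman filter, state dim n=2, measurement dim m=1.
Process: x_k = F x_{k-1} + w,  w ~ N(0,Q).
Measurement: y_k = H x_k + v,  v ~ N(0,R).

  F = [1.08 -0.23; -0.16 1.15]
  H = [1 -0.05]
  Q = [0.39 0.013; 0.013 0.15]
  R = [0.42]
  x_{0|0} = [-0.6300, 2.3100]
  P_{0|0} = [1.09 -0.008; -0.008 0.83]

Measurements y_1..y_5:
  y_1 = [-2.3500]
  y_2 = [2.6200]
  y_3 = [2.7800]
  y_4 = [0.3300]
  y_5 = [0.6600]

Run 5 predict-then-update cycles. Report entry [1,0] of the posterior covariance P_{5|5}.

step 1: x^-=[-1.2117, 2.7573]  P^-=[1.7093 -0.4051; -0.4051 1.2785]  S=[2.1730]  K=[0.7959; -0.2159]  nu=[-1.0004]  x^+=[-2.0080, 2.9732]  P^+=[0.3327 -0.0318; -0.0318 1.1773]
step 2: x^-=[-2.8525, 3.7405]  P^-=[0.8561 -0.3965; -0.3965 1.7272]  S=[1.3201]  K=[0.6636; -0.3658]  nu=[5.6595]  x^+=[0.9029, 1.6703]  P^+=[0.2749 -0.0761; -0.0761 1.5505]
step 3: x^-=[0.5910, 1.7763]  P^-=[0.8305 -0.5419; -0.5419 2.2356]  S=[1.3102]  K=[0.6545; -0.4989]  nu=[2.2778]  x^+=[2.0818, 0.6398]  P^+=[0.2692 -0.1141; -0.1141 1.9094]
step 4: x^-=[2.1012, 0.4027]  P^-=[0.8617 -0.6844; -0.6844 2.7241]  S=[1.3569]  K=[0.6602; -0.6048]  nu=[-1.7511]  x^+=[0.9451, 1.4618]  P^+=[0.2702 -0.1426; -0.1426 2.2278]
step 5: x^-=[0.6845, 1.5298]  P^-=[0.8938 -0.8053; -0.8053 3.1557]  S=[1.4023]  K=[0.6661; -0.6868]  nu=[0.0520]  x^+=[0.7191, 1.4941]  P^+=[0.2716 -0.1638; -0.1638 2.4942]

P_post[1,0] = -0.1638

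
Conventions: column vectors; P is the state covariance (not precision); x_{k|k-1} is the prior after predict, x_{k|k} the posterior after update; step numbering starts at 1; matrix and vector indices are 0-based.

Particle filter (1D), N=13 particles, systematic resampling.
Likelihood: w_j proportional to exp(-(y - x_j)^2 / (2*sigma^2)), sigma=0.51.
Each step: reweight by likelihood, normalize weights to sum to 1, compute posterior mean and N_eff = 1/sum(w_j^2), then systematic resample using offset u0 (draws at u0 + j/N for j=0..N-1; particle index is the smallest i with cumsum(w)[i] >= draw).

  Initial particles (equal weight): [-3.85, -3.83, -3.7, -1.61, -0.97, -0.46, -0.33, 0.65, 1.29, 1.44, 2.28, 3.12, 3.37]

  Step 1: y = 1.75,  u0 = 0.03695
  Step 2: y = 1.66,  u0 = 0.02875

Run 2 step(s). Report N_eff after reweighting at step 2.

step 1: w=[0.0000, 0.0000, 0.0000, 0.0000, 0.0000, 0.0000, 0.0001, 0.0442, 0.3011, 0.3759, 0.2635, 0.0123, 0.0029]  mean=1.6072  Neff=3.2948  idx=[7, 8, 8, 8, 8, 9, 9, 9, 9, 10, 10, 10, 10]
step 2: w=[0.0160, 0.0876, 0.0876, 0.0876, 0.0876, 0.1039, 0.1039, 0.1039, 0.1039, 0.0545, 0.0545, 0.0545, 0.0545]  mean=1.5577  Neff=11.6257  idx=[1, 2, 2, 3, 4, 5, 6, 6, 7, 8, 9, 10, 12]

N_eff = 11.6257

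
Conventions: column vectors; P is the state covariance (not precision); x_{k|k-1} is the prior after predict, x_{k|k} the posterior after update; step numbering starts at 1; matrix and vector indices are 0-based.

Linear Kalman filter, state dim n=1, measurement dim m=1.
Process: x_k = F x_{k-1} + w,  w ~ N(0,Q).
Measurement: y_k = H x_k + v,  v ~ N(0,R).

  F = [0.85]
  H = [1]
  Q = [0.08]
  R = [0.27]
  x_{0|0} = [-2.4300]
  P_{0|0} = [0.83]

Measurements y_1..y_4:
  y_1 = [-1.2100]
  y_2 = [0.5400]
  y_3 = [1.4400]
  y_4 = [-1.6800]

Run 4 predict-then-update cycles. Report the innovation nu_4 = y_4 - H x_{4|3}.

step 1: x^-=[-2.0655]  P^-=[0.6797]  S=[0.9497]  K=[0.7157]  nu=[0.8555]  x^+=[-1.4532]  P^+=[0.1932]
step 2: x^-=[-1.2352]  P^-=[0.2196]  S=[0.4896]  K=[0.4485]  nu=[1.7752]  x^+=[-0.4390]  P^+=[0.1211]
step 3: x^-=[-0.3731]  P^-=[0.1675]  S=[0.4375]  K=[0.3829]  nu=[1.8131]  x^+=[0.3210]  P^+=[0.1034]
step 4: x^-=[0.2729]  P^-=[0.1547]  S=[0.4247]  K=[0.3642]  nu=[-1.9529]  x^+=[-0.4384]  P^+=[0.0983]

innov = [-1.9529]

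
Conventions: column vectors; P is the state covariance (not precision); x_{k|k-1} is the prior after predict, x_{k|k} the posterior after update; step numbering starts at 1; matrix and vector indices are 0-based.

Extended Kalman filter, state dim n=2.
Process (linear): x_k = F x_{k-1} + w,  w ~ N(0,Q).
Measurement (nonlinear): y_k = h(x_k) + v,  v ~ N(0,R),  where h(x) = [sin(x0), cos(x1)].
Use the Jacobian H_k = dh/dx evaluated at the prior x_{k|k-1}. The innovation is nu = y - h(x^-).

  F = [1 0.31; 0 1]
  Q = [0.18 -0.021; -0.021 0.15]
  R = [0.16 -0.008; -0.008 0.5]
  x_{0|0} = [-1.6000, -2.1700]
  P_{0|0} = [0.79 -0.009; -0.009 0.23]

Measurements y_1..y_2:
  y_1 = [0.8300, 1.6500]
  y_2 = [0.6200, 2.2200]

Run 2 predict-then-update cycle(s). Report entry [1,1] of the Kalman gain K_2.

K[1,1] = 0.4412

step 1: x^-=[-2.2727, -2.1700]  P^-=[0.9865 0.0413; 0.0413 0.3800]  H_jac=[-0.6457 0.0000; 0.0000 0.8258]  S=[0.5713 -0.0300; -0.0300 0.7591]  K=[-1.1150 0.0008; -0.0250 0.4124]  nu=[1.5936, 2.2140]  x^+=[-4.0477, -1.2969]  P^+=[0.2763 0.0113; 0.0113 0.2499]
step 2: x^-=[-4.4497, -1.2969]  P^-=[0.4873 0.0678; 0.0678 0.3999]  H_jac=[-0.2597 0.0000; 0.0000 0.9627]  S=[0.1929 -0.0249; -0.0249 0.8707]  K=[-0.6489 0.0564; -0.0342 0.4412]  nu=[-0.3457, 1.9495]  x^+=[-4.1155, -0.4249]  P^+=[0.4015 0.0347; 0.0347 0.2294]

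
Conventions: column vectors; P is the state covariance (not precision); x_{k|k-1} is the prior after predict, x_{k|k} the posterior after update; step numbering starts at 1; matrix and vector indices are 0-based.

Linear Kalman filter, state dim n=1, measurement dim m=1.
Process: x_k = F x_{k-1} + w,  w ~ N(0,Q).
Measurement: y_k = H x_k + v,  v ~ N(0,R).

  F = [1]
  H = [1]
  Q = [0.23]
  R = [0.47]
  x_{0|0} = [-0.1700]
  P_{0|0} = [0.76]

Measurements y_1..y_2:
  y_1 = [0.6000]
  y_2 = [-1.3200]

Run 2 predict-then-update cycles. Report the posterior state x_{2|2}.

x_post = [-0.5485]

step 1: x^-=[-0.1700]  P^-=[0.9900]  S=[1.4600]  K=[0.6781]  nu=[0.7700]  x^+=[0.3521]  P^+=[0.3187]
step 2: x^-=[0.3521]  P^-=[0.5487]  S=[1.0187]  K=[0.5386]  nu=[-1.6721]  x^+=[-0.5485]  P^+=[0.2532]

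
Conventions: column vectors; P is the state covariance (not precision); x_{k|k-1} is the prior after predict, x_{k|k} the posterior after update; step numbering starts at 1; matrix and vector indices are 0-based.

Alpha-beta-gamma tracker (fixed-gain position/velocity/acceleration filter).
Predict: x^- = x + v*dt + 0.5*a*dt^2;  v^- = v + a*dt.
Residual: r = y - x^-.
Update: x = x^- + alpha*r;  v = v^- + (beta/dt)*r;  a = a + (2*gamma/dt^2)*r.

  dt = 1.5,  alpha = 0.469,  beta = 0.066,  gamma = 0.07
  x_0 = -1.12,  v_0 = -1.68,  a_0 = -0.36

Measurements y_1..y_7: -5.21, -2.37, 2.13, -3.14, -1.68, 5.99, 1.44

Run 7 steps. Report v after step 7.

v_post = 4.7057

step 1: x_pred=-4.0450  r=-1.1650  x^+=-4.5914  v^+=-2.2713  a^+=-0.4325
step 2: x_pred=-8.4848  r=6.1148  x^+=-5.6170  v^+=-2.6509  a^+=-0.0520
step 3: x_pred=-9.6519  r=11.7819  x^+=-4.1262  v^+=-2.2106  a^+=0.6811
step 4: x_pred=-6.6758  r=3.5358  x^+=-5.0175  v^+=-1.0334  a^+=0.9011
step 5: x_pred=-5.5538  r=3.8738  x^+=-3.7370  v^+=0.4887  a^+=1.1421
step 6: x_pred=-1.7190  r=7.7090  x^+=1.8965  v^+=2.5411  a^+=1.6218
step 7: x_pred=7.5327  r=-6.0927  x^+=4.6752  v^+=4.7057  a^+=1.2427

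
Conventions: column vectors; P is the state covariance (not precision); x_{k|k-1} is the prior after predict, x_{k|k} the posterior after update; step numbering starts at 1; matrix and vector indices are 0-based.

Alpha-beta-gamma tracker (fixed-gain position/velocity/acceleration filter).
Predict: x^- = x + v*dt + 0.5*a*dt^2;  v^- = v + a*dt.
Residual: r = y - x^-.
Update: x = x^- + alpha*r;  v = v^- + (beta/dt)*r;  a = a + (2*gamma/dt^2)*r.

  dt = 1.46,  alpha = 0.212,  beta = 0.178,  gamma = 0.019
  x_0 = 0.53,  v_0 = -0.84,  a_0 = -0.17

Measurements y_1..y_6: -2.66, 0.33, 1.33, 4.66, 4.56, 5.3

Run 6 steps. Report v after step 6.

step 1: x_pred=-0.8776  r=-1.7824  x^+=-1.2555  v^+=-1.3055  a^+=-0.2018
step 2: x_pred=-3.3766  r=3.7066  x^+=-2.5908  v^+=-1.1482  a^+=-0.1357
step 3: x_pred=-4.4118  r=5.7418  x^+=-3.1945  v^+=-0.6463  a^+=-0.0333
step 4: x_pred=-4.1736  r=8.8336  x^+=-2.3009  v^+=0.3820  a^+=0.1241
step 5: x_pred=-1.6109  r=6.1709  x^+=-0.3027  v^+=1.3156  a^+=0.2341
step 6: x_pred=1.8676  r=3.4324  x^+=2.5953  v^+=2.0759  a^+=0.2953

v_post = 2.0759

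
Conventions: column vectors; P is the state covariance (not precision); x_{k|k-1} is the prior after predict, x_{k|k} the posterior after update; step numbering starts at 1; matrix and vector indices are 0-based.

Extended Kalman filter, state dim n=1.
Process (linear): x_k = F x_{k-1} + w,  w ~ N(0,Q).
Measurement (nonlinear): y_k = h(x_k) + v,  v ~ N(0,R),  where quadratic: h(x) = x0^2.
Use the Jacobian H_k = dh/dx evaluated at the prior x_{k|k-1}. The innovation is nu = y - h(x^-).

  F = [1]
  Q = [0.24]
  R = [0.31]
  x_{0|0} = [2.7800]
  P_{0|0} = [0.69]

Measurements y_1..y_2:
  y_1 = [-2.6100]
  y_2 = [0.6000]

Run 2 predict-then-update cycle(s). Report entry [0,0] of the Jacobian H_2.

H_jac[0,0] = 1.8808

step 1: x^-=[2.7800]  P^-=[0.9300]  H_jac=[5.5600]  S=[29.0596]  K=[0.1779]  nu=[-10.3384]  x^+=[0.9404]  P^+=[0.0099]
step 2: x^-=[0.9404]  P^-=[0.2499]  H_jac=[1.8808]  S=[1.1941]  K=[0.3937]  nu=[-0.2844]  x^+=[0.8285]  P^+=[0.0649]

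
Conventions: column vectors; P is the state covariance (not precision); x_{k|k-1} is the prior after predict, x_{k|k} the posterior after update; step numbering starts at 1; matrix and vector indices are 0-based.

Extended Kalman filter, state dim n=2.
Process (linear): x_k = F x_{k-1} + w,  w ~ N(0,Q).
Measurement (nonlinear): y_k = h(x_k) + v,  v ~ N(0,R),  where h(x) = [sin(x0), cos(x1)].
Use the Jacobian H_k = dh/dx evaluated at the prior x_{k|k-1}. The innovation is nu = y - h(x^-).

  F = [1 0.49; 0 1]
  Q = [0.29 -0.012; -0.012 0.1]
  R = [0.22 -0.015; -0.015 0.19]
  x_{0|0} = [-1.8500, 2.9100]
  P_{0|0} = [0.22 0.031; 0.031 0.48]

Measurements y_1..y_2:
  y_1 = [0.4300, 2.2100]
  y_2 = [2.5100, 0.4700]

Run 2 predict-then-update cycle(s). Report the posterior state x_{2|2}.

step 1: x^-=[-0.4241, 2.9100]  P^-=[0.6556 0.2542; 0.2542 0.5800]  H_jac=[0.9114 0.0000; 0.0000 -0.2295]  S=[0.7646 -0.0682; -0.0682 0.2206]  K=[0.7794 -0.0236; 0.2562 -0.5244]  nu=[0.8415, 3.1833]  x^+=[0.1566, 1.4564]  P^+=[0.1885 0.0705; 0.0705 0.4508]
step 2: x^-=[0.8702, 1.4564]  P^-=[0.6558 0.2794; 0.2794 0.5508]  H_jac=[0.6447 0.0000; 0.0000 -0.9935]  S=[0.4926 -0.1939; -0.1939 0.7336]  K=[0.7918 -0.1690; 0.0803 -0.7247]  nu=[1.7455, 0.3558]  x^+=[2.1922, 1.3388]  P^+=[0.2741 0.0443; 0.0443 0.1398]

x_post = [2.1922, 1.3388]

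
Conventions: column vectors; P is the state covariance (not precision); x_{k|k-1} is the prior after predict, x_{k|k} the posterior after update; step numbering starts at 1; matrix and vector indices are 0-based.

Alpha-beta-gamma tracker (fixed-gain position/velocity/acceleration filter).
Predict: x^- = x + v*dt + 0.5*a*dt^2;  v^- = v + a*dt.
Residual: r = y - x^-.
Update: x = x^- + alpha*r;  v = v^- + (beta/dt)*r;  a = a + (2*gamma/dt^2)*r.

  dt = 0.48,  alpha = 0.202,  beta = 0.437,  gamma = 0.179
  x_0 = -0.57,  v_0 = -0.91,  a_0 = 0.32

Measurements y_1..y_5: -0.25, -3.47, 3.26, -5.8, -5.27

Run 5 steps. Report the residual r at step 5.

step 1: x_pred=-0.9699  r=0.7199  x^+=-0.8245  v^+=-0.1010  a^+=1.4387
step 2: x_pred=-0.7072  r=-2.7628  x^+=-1.2653  v^+=-1.9257  a^+=-2.8542
step 3: x_pred=-2.5184  r=5.7784  x^+=-1.3512  v^+=1.9651  a^+=6.1245
step 4: x_pred=0.2976  r=-6.0976  x^+=-0.9341  v^+=-0.6465  a^+=-3.3501
step 5: x_pred=-1.6304  r=-3.6396  x^+=-2.3656  v^+=-5.5681  a^+=-9.0054

resid = -3.6396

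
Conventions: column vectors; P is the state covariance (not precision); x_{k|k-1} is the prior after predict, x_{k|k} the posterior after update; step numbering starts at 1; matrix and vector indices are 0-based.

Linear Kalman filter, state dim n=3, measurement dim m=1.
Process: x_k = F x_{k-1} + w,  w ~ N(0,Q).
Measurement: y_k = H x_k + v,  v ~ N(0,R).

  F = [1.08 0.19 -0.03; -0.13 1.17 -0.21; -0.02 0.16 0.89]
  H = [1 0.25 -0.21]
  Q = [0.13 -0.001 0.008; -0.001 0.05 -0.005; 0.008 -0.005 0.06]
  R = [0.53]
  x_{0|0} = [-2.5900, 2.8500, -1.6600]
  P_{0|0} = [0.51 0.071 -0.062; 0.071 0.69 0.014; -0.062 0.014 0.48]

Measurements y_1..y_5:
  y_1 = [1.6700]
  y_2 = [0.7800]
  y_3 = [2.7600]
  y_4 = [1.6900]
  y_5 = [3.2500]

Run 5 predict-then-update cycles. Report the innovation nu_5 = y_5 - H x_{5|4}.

innov = [-0.8459]

step 1: x^-=[-2.2059, 4.0198, -0.9696]  P^-=[0.7832 0.1845 -0.0402; 0.1845 0.9925 0.0537; -0.0402 0.0537 0.4638]  S=[1.4992]  K=[0.5588; 0.2811; -0.0828]  nu=[2.6673]  x^+=[-0.7154, 4.7695, -1.1905]  P^+=[0.3150 -0.0509 0.0292; -0.0509 0.8740 0.0886; 0.0292 0.0886 0.4535]
step 2: x^-=[0.1693, 5.9233, -0.2821]  P^-=[0.5056 0.0757 0.0497; 0.0757 1.2453 0.1629; 0.0497 0.1629 0.4663]  S=[1.1339]  K=[0.4534; 0.3111; -0.0066]  nu=[-0.9294]  x^+=[-0.2521, 5.6342, -0.2760]  P^+=[0.2725 -0.0843 0.0531; -0.0843 1.1356 0.1652; 0.0531 0.1652 0.4662]
step 3: x^-=[0.8065, 6.6827, 0.6609]  P^-=[0.4494 0.0875 0.0882; 0.0875 1.5770 0.2855; 0.0882 0.2855 0.5042]  S=[1.0769]  K=[0.4204; 0.3916; 0.0498]  nu=[0.4216]  x^+=[0.9838, 6.8478, 0.6819]  P^+=[0.2590 -0.0898 0.0656; -0.0898 1.4118 0.2645; 0.0656 0.2645 0.5015]
step 4: x^-=[2.3431, 7.7408, 1.6828]  P^-=[0.4394 0.1339 0.1233; 0.1339 1.9101 0.4294; 0.1233 0.4294 0.5670]  S=[1.0839]  K=[0.4124; 0.4809; 0.1029]  nu=[-2.2349]  x^+=[1.4214, 6.6661, 1.4528]  P^+=[0.2551 -0.0811 0.0773; -0.0811 1.6594 0.3758; 0.0773 0.3758 0.5556]
step 5: x^-=[2.7581, 7.3095, 2.3311]  P^-=[0.4454 0.1897 0.1605; 0.1897 2.1947 0.5761; 0.1605 0.5761 0.6474]  S=[1.1081]  K=[0.4143; 0.5572; 0.1521]  nu=[-0.8459]  x^+=[2.4076, 6.8382, 2.2025]  P^+=[0.2551 -0.0661 0.0906; -0.0661 1.8506 0.4822; 0.0906 0.4822 0.6218]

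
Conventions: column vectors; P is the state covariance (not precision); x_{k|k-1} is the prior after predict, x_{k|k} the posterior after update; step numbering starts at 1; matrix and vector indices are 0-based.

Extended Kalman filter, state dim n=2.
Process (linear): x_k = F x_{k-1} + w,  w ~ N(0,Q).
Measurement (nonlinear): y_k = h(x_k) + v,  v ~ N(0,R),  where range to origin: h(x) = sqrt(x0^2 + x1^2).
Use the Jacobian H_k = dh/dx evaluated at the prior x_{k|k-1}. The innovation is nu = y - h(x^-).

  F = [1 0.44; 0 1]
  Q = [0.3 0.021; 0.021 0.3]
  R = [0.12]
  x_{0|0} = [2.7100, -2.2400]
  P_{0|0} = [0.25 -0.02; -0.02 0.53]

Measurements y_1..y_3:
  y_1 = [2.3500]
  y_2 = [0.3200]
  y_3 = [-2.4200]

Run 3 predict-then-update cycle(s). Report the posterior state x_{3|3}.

x_post = [-2.9467, -1.2438]

step 1: x^-=[1.7244, -2.2400]  P^-=[0.6350 0.2342; 0.2342 0.8300]  H_jac=[0.6100 -0.7924]  S=[0.6510]  K=[0.3099; -0.7908]  nu=[-0.4769]  x^+=[1.5766, -1.8629]  P^+=[0.5725 0.3938; 0.3938 0.4229]
step 2: x^-=[0.7569, -1.8629]  P^-=[1.3009 0.6008; 0.6008 0.7229]  H_jac=[0.3764 -0.9264]  S=[0.5057]  K=[-0.1324; -0.8771]  nu=[-1.6908]  x^+=[0.9808, -0.3800]  P^+=[1.2920 0.5421; 0.5421 0.3339]
step 3: x^-=[0.8136, -0.3800]  P^-=[2.1337 0.7100; 0.7100 0.6339]  H_jac=[0.9061 -0.4231]  S=[1.4407]  K=[1.1333; 0.2604]  nu=[-3.3180]  x^+=[-2.9467, -1.2438]  P^+=[0.2831 0.2849; 0.2849 0.5362]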